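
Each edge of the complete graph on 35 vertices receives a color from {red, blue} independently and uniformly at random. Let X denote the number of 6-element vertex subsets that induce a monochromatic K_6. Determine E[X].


Let X = Σ_S X_S over the C(35, 6) = 1623160 subsets S of size 6, where X_S = 1 if the K_6 on S is monochromatic.
For a fixed S, the K_6 on S has C(6, 2) = 15 edges. P[all 15 edges red] = (1/2)^15, and likewise for blue, so P[monochromatic] = 2·(1/2)^15 = 2^{1 − 15} = 1/16384.
Summing: E[X] = C(35, 6) · 2^{1 − 15} = 1623160 · 1/16384 = 202895/2048.
Numerically: E[X] ≈ 99.069824.

E[X] = C(35,6)·2^(1−C(6,2)) = 202895/2048 ≈ 99.069824.


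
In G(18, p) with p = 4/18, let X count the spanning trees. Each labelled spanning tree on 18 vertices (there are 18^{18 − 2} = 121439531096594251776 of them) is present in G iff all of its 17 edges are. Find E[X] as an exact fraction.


K_18 has 18^{18 − 2} = 121439531096594251776 labelled spanning trees.
For each such spanning tree H, let X_H = 1 if all 17 edges of H are present in G. Then P[X_H = 1] = p^{17} = (2/9)^{17} = 131072/16677181699666569.
Summing the indicators: E[X] = Σ_H E[X_H] = 121439531096594251776 · p^{17} = 121439531096594251776 · 131072/16677181699666569 = 8589934592/9.
Numerically: E[X] ≈ 9.544e+08.

E[X] = 121439531096594251776 · (2/9)^{17} = 8589934592/9 ≈ 9.544e+08.


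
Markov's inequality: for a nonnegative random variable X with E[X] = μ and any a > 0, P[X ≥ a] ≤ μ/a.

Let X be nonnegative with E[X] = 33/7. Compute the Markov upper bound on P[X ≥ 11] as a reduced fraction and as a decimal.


μ = E[X] = 33/7, a = 11.
Markov: P[X ≥ 11] ≤ μ/a = (33/7)/11 = 3/7.
Numerically: ≈ 0.42857.
(Since a = 11 > μ = 4.71429, the bound 3/7 is < 1 and informative.)

P[X ≥ 11] ≤ 3/7 ≈ 0.42857.


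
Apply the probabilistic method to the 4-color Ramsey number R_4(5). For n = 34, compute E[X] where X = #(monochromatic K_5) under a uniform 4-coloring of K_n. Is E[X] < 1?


E[X] = C(34, 5) · 4^{1 − 10} = 278256 · 4^{−9} = 278256/262144.
As a reduced fraction: E[X] = 17391/16384 ≈ 1.061462.
Is E[X] < 1? NO.
Since E[X] ≥ 1, the first-moment bound is inconclusive at n = 34; it does NOT by itself certify R_4(5) > 34.

E[X] = 17391/16384 ≈ 1.061462; E[X] ≥ 1; first-moment method inconclusive here.


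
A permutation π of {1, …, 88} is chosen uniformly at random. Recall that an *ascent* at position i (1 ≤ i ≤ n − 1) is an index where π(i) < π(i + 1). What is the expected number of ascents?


Write X = Σ X_I over i = 1, …, 87, with X_I the indicator of one ascent.
There are 87 indicators.
For each fixed i, the pair (π(i), π(i+1)) is a uniformly random ordered pair of distinct values from {1, …, 88}; by symmetry P[π(i) < π(i+1)] = 1/2.
By linearity: E[X] = 87 · (1/2) = (88 − 1) · (1/2) = 87/2 ≈ 43.500.

E[X] = 87/2 = 43.500.


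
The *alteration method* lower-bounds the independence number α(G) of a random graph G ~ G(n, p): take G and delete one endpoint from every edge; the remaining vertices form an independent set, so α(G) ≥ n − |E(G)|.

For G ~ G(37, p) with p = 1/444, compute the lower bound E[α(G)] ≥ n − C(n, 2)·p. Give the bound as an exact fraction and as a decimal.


E[|E(G)|] = C(37, 2)·p = 666 · (1/444) = 3/2.
E[α(G)] ≥ n − E[|E(G)|] = 37 − 3/2 = 71/2.
Numerically: ≈ 35.500000.
(This is only a lower bound; the true E[α(G)] may be larger.)

E[α(G)] ≥ 71/2 ≈ 35.500000.


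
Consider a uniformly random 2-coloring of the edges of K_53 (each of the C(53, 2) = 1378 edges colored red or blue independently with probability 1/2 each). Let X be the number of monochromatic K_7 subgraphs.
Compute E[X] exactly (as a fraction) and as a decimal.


Let X = Σ_S X_S over the C(53, 7) = 154143080 subsets S of size 7, where X_S = 1 if the K_7 on S is monochromatic.
For a fixed S, the K_7 on S has C(7, 2) = 21 edges. P[all 21 edges red] = (1/2)^21, and likewise for blue, so P[monochromatic] = 2·(1/2)^21 = 2^{1 − 21} = 1/1048576.
By linearity of expectation: E[X] = C(53, 7) · 2^{1 − 21} = 154143080 · 1/1048576 = 19267885/131072.
Numerically: E[X] ≈ 147.00230.

E[X] = C(53,7)·2^(1−C(7,2)) = 19267885/131072 ≈ 147.00230.


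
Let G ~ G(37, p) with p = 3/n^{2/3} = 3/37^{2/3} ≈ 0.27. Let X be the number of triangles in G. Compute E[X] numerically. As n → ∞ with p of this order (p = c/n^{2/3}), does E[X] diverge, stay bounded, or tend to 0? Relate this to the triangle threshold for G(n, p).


Number of potential triangles: C(37, 3) = 7770.
Each occurs with probability p³ ≈ (0.27)³ ≈ 1.97224e-02.
By linearity: E[X] = C(37, 3)·p³ ≈ 7770 · 1.97224e-02 ≈ 153.243.
Since α = 2/3 < 1, p = c/n^{2/3} ≫ 1/n is above the triangle threshold p ~ 1/n. Asymptotically E[X] ~ (c³/6)·n^{3(1−α)} = (3³/6)·n^{1} → ∞; triangles are abundant w.h.p.

E[X] ≈ 153.243; in regime p = Θ(1/n^{2/3}) E[X] diverges (above the triangle threshold p ~ 1/n).


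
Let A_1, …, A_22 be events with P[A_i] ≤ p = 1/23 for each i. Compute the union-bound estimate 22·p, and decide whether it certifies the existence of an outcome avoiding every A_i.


Union bound: P[∪_{i=1}^{22} A_i] ≤ Σ_i P[A_i] ≤ 22·p = 22·(1/23) = 22/23.
Numerically: 22/23 ≈ 0.956522.
Is 22/23 < 1? YES.
Since P[∪ A_i] ≤ 22/23 < 1, the complement has P[∩ A_i^c] ≥ 1 − 22/23 = 1/23 > 0, so some outcome avoids every A_i.

22·p = 22/23 ≈ 0.956522; existence CERTIFIED by the union bound.


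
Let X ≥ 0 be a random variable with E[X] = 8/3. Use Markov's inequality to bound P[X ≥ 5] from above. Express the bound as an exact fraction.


μ = E[X] = 8/3, a = 5.
Markov: P[X ≥ 5] ≤ μ/a = (8/3)/5 = 8/15.
Numerically: ≈ 0.533333.
(Since a = 5 > μ = 2.666667, the bound 8/15 is < 1 and informative.)

P[X ≥ 5] ≤ 8/15 ≈ 0.533333.


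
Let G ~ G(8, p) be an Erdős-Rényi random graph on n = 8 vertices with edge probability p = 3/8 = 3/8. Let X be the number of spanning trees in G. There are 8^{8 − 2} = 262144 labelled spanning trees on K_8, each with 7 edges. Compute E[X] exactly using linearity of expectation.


K_8 has 8^{8 − 2} = 262144 labelled spanning trees.
For each such spanning tree H, let X_H = 1 if all 7 edges of H are present in G. Then P[X_H = 1] = p^{7} = (3/8)^{7} = 2187/2097152.
By linearity: E[X] = Σ_H E[X_H] = 262144 · p^{7} = 262144 · 2187/2097152 = 2187/8.
Numerically: E[X] ≈ 273.38.

E[X] = 262144 · (3/8)^{7} = 2187/8 ≈ 273.38.


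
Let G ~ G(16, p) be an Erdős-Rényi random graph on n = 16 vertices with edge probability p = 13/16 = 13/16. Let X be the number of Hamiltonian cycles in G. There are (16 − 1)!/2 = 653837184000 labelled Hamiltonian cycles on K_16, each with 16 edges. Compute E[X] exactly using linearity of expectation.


K_16 has (16 − 1)!/2 = 653837184000 labelled Hamiltonian cycles.
For each such Hamiltonian cycle H, let X_H = 1 if all 16 edges of H are present in G. Then P[X_H = 1] = p^{16} = (13/16)^{16} = 665416609183179841/18446744073709551616.
Summing the indicators: E[X] = Σ_H E[X_H] = 653837184000 · p^{16} = 653837184000 · 665416609183179841/18446744073709551616 = 424877072202303561918952875/18014398509481984.
Numerically: E[X] ≈ 2.3585e+10.

E[X] = 653837184000 · (13/16)^{16} = 424877072202303561918952875/18014398509481984 ≈ 2.3585e+10.


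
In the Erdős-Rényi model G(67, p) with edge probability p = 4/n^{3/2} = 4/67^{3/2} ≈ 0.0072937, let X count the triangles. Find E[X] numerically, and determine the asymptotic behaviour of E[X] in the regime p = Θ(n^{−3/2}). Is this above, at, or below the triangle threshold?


Number of potential triangles: C(67, 3) = 47905.
Each occurs with probability p³ ≈ (0.0072937)³ ≈ 3.8801040e-07.
By linearity: E[X] = C(67, 3)·p³ ≈ 47905 · 3.8801040e-07 ≈ 0.01859.
Since α = 3/2 > 1, p = c/n^{3/2} = o(1/n) is below the triangle threshold p ~ 1/n. Asymptotically E[X] ~ (c³/6)·n^{3(1−α)} = (4³/6)·n^{-1.5} → 0, so by Markov's inequality G has no triangles w.h.p.

E[X] ≈ 0.01859; in regime p = Θ(1/n^{3/2}) E[X] tends to 0 (below the triangle threshold p ~ 1/n).


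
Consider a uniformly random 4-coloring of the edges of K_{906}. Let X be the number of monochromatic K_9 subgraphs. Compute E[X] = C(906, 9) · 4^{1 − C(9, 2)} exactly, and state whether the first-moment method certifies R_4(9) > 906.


E[X] = C(906, 9) · 4^{1 − 36} = 1089130176400609441450 · 4^{−35} = 1089130176400609441450/1180591620717411303424.
As a reduced fraction: E[X] = 544565088200304720725/590295810358705651712 ≈ 0.922529.
Is E[X] < 1? YES.
Since E[X] < 1, there exists a 4-coloring of K_{906} with no monochromatic K_9; hence R_4(9) > 906.

E[X] = 544565088200304720725/590295810358705651712 ≈ 0.922529; E[X] < 1, so R_4(9) > 906.


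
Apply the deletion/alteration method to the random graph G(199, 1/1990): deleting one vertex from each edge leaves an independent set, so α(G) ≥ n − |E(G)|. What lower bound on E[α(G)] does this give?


E[|E(G)|] = C(199, 2)·p = 19701 · (1/1990) = 99/10.
E[α(G)] ≥ n − E[|E(G)|] = 199 − 99/10 = 1891/10.
Numerically: ≈ 189.10000.
(This is only a lower bound; the true E[α(G)] may be larger.)

E[α(G)] ≥ 1891/10 ≈ 189.10000.


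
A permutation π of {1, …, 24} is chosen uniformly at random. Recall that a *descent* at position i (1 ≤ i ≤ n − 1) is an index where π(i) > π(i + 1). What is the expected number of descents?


Write X = Σ X_I over i = 1, …, 23, with X_I the indicator of one descent.
There are 23 indicators.
For each fixed i, the pair (π(i), π(i+1)) is a uniformly random ordered pair of distinct values from {1, …, 24}; by symmetry P[π(i) > π(i+1)] = 1/2.
By linearity: E[X] = 23 · (1/2) = (24 − 1) · (1/2) = 23/2 ≈ 11.50000.

E[X] = 23/2 = 11.50000.


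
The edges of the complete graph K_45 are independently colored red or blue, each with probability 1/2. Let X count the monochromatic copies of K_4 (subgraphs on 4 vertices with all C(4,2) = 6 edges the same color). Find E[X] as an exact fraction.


Let X = Σ_S X_S over the C(45, 4) = 148995 subsets S of size 4, where X_S = 1 if the K_4 on S is monochromatic.
For a fixed S, the K_4 on S has C(4, 2) = 6 edges. P[all 6 edges red] = (1/2)^6, and likewise for blue, so P[monochromatic] = 2·(1/2)^6 = 2^{1 − 6} = 1/32.
By linearity of expectation: E[X] = C(45, 4) · 2^{1 − 6} = 148995 · 1/32 = 148995/32.
Numerically: E[X] ≈ 4656.093750.

E[X] = C(45,4)·2^(1−C(4,2)) = 148995/32 ≈ 4656.093750.


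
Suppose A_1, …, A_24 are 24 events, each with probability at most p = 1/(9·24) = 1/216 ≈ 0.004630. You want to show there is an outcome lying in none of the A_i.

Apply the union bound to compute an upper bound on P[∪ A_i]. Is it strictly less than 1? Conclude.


Union bound: P[∪_{i=1}^{24} A_i] ≤ Σ_i P[A_i] ≤ 24·p = 24·(1/216) = 1/9.
Numerically: 1/9 ≈ 0.111111.
Is 1/9 < 1? YES.
Since P[∪ A_i] ≤ 1/9 < 1, the complement has P[∩ A_i^c] ≥ 1 − 1/9 = 8/9 > 0, so some outcome avoids every A_i.

24·p = 1/9 ≈ 0.111111; existence CERTIFIED by the union bound.


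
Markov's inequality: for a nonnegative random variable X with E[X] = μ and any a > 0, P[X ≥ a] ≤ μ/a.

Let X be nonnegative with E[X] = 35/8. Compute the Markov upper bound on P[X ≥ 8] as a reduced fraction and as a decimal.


μ = E[X] = 35/8, a = 8.
Markov: P[X ≥ 8] ≤ μ/a = (35/8)/8 = 35/64.
Numerically: ≈ 0.547.
(Since a = 8 > μ = 4.375, the bound 35/64 is < 1 and informative.)

P[X ≥ 8] ≤ 35/64 ≈ 0.547.


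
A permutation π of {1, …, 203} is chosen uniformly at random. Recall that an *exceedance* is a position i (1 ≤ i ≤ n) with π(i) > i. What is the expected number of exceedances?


Write X = Σ_{i=1}^{203} X_i, where X_i = 1_{π(i) > i}.
For each fixed i, π(i) is uniform over {1, …, 203} (marginal of a uniform permutation), so P[π(i) > i] = (n − i)/n. Summing: Σ_{i=1}^{203} (n − i)/n = (0 + 1 + … + 202)/203 = 203(203 − 1)/(2·203) = (203 − 1)/2.
Hence E[X] = Σ_{i=1}^{203} (203 − i)/203 = 101 ≈ 101.00000.

E[X] = 101 = 101.00000.


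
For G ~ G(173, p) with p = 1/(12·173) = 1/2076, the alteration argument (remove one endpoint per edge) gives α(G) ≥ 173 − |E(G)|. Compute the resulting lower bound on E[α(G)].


E[|E(G)|] = C(173, 2)·p = 14878 · (1/2076) = 43/6.
E[α(G)] ≥ n − E[|E(G)|] = 173 − 43/6 = 995/6.
Numerically: ≈ 165.833.
(This is only a lower bound; the true E[α(G)] may be larger.)

E[α(G)] ≥ 995/6 ≈ 165.833.


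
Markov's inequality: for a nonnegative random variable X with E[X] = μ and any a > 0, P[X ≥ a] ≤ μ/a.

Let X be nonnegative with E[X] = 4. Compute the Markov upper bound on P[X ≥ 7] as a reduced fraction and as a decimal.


μ = E[X] = 4, a = 7.
Markov: P[X ≥ 7] ≤ μ/a = (4)/7 = 4/7.
Numerically: ≈ 0.57143.
(Since a = 7 > μ = 4.00000, the bound 4/7 is < 1 and informative.)

P[X ≥ 7] ≤ 4/7 ≈ 0.57143.


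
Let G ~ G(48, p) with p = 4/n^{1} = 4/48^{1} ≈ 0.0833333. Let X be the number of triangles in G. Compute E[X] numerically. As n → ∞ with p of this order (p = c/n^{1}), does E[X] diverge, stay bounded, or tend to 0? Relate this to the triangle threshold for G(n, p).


Number of potential triangles: C(48, 3) = 17296.
Each occurs with probability p³ ≈ (0.0833333)³ ≈ 5.78703704e-04.
By linearity: E[X] = C(48, 3)·p³ ≈ 17296 · 5.78703704e-04 ≈ 10.009259.
Here α = 1, so p = 4/n is exactly at the triangle threshold p ~ 1/n. Asymptotically E[X] → c³/6 = 4³/6 = 32/3 ≈ 10.666667, a bounded constant. In this regime the triangle count is asymptotically Poisson(c³/6).

E[X] ≈ 10.009259; in regime p = Θ(1/n^{1}) E[X] stays bounded (at the triangle threshold p ~ 1/n).


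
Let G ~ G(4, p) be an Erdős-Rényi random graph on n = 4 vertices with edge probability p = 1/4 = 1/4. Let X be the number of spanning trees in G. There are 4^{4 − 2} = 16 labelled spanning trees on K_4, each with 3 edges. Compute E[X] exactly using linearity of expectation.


K_4 has 4^{4 − 2} = 16 labelled spanning trees.
For each such spanning tree H, let X_H = 1 if all 3 edges of H are present in G. Then P[X_H = 1] = p^{3} = (1/4)^{3} = 1/64.
Summing the indicators: E[X] = Σ_H E[X_H] = 16 · p^{3} = 16 · 1/64 = 1/4.
Numerically: E[X] ≈ 0.25.

E[X] = 16 · (1/4)^{3} = 1/4 ≈ 0.25.


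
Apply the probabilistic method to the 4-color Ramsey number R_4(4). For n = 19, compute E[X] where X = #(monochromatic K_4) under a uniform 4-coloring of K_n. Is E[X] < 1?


E[X] = C(19, 4) · 4^{1 − 6} = 3876 · 4^{−5} = 3876/1024.
As a reduced fraction: E[X] = 969/256 ≈ 3.7852.
Is E[X] < 1? NO.
Since E[X] ≥ 1, the first-moment bound is inconclusive at n = 19; it does NOT by itself certify R_4(4) > 19.

E[X] = 969/256 ≈ 3.7852; E[X] ≥ 1; first-moment method inconclusive here.


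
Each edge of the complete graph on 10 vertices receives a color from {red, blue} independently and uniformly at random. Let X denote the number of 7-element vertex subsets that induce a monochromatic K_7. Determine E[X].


Let X = Σ_S X_S over the C(10, 7) = 120 subsets S of size 7, where X_S = 1 if the K_7 on S is monochromatic.
For a fixed S, the K_7 on S has C(7, 2) = 21 edges. P[all 21 edges red] = (1/2)^21, and likewise for blue, so P[monochromatic] = 2·(1/2)^21 = 2^{1 − 21} = 1/1048576.
By linearity: E[X] = C(10, 7) · 2^{1 − 21} = 120 · 1/1048576 = 15/131072.
Numerically: E[X] ≈ 0.000114.

E[X] = C(10,7)·2^(1−C(7,2)) = 15/131072 ≈ 0.000114.


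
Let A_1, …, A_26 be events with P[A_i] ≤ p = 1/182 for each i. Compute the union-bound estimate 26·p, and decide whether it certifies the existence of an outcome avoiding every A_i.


Union bound: P[∪_{i=1}^{26} A_i] ≤ Σ_i P[A_i] ≤ 26·p = 26·(1/182) = 1/7.
Numerically: 1/7 ≈ 0.142857.
Is 1/7 < 1? YES.
Since P[∪ A_i] ≤ 1/7 < 1, the complement has P[∩ A_i^c] ≥ 1 − 1/7 = 6/7 > 0, so some outcome avoids every A_i.

26·p = 1/7 ≈ 0.142857; existence CERTIFIED by the union bound.


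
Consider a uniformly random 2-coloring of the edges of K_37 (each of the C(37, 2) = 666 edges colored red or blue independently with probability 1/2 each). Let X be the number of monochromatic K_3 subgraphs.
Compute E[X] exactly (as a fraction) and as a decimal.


Let X = Σ_S X_S over the C(37, 3) = 7770 subsets S of size 3, where X_S = 1 if the K_3 on S is monochromatic.
For a fixed S, the K_3 on S has C(3, 2) = 3 edges. P[all 3 edges red] = (1/2)^3, and likewise for blue, so P[monochromatic] = 2·(1/2)^3 = 2^{1 − 3} = 1/4.
By linearity of expectation: E[X] = C(37, 3) · 2^{1 − 3} = 7770 · 1/4 = 3885/2.
Numerically: E[X] ≈ 1942.500.

E[X] = C(37,3)·2^(1−C(3,2)) = 3885/2 ≈ 1942.500.


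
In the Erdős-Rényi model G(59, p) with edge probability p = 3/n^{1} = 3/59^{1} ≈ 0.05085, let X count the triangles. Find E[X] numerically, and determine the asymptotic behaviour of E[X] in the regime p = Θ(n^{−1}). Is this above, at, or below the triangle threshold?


Number of potential triangles: C(59, 3) = 32509.
Each occurs with probability p³ ≈ (0.05085)³ ≈ 1.314643e-04.
By linearity: E[X] = C(59, 3)·p³ ≈ 32509 · 1.314643e-04 ≈ 4.2738.
Here α = 1, so p = 3/n is exactly at the triangle threshold p ~ 1/n. Asymptotically E[X] → c³/6 = 3³/6 = 9/2 ≈ 4.5000, a bounded constant. In this regime the triangle count is asymptotically Poisson(c³/6).

E[X] ≈ 4.2738; in regime p = Θ(1/n^{1}) E[X] stays bounded (at the triangle threshold p ~ 1/n).


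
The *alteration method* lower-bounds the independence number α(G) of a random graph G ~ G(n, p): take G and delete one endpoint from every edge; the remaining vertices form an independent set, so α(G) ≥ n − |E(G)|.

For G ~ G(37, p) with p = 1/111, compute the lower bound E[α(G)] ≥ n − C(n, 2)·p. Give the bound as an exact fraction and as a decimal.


E[|E(G)|] = C(37, 2)·p = 666 · (1/111) = 6.
E[α(G)] ≥ n − E[|E(G)|] = 37 − 6 = 31.
Numerically: ≈ 31.00000.
(This is only a lower bound; the true E[α(G)] may be larger.)

E[α(G)] ≥ 31 ≈ 31.00000.


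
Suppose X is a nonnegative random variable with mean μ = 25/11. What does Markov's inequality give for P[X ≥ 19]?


μ = E[X] = 25/11, a = 19.
Markov: P[X ≥ 19] ≤ μ/a = (25/11)/19 = 25/209.
Numerically: ≈ 0.119617.
(Since a = 19 > μ = 2.272727, the bound 25/209 is < 1 and informative.)

P[X ≥ 19] ≤ 25/209 ≈ 0.119617.


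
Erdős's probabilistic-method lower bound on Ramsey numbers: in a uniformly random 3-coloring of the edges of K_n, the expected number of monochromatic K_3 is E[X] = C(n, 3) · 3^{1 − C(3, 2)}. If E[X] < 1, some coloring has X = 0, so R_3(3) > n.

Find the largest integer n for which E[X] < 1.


We need C(n, 3) · 3^{1 − 3} < 1, i.e. C(n, 3) < 3^{3 − 1} = 9.
Check values of n near the boundary:
  n = 3: C(3, 3) = 1; 1 < 9? YES
  n = 4: C(4, 3) = 4; 4 < 9? YES
  n = 5: C(5, 3) = 10; 10 < 9? NO
  n = 6: C(6, 3) = 20; 20 < 9? NO
  n = 7: C(7, 3) = 35; 35 < 9? NO
The largest n with C(n, 3) < 9 is n = 4 (where E[X] = 4/9 ≈ 0.4444). Hence R_3(3) > 4, i.e. R_3(3) ≥ 5.

Largest n = 4; hence R_3(3) > 4.


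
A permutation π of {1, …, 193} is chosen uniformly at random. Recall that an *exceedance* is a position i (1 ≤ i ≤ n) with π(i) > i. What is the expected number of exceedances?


Write X = Σ_{i=1}^{193} X_i, where X_i = 1_{π(i) > i}.
For each fixed i, π(i) is uniform over {1, …, 193} (marginal of a uniform permutation), so P[π(i) > i] = (n − i)/n. Summing: Σ_{i=1}^{193} (n − i)/n = (0 + 1 + … + 192)/193 = 193(193 − 1)/(2·193) = (193 − 1)/2.
Hence E[X] = Σ_{i=1}^{193} (193 − i)/193 = 96 ≈ 96.0000.

E[X] = 96 = 96.0000.


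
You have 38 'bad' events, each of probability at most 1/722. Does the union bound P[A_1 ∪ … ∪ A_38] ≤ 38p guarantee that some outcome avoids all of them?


Union bound: P[∪_{i=1}^{38} A_i] ≤ Σ_i P[A_i] ≤ 38·p = 38·(1/722) = 1/19.
Numerically: 1/19 ≈ 0.05263.
Is 1/19 < 1? YES.
Since P[∪ A_i] ≤ 1/19 < 1, the complement has P[∩ A_i^c] ≥ 1 − 1/19 = 18/19 > 0, so some outcome avoids every A_i.

38·p = 1/19 ≈ 0.05263; existence CERTIFIED by the union bound.


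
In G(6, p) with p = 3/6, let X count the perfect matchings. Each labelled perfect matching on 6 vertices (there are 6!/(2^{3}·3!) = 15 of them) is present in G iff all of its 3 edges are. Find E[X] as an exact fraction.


K_6 has 6!/(2^{3}·3!) = 15 labelled perfect matchings.
For each such perfect matching H, let X_H = 1 if all 3 edges of H are present in G. Then P[X_H = 1] = p^{3} = (1/2)^{3} = 1/8.
Summing the indicators: E[X] = Σ_H E[X_H] = 15 · p^{3} = 15 · 1/8 = 15/8.
Numerically: E[X] ≈ 1.875.

E[X] = 15 · (1/2)^{3} = 15/8 ≈ 1.875.


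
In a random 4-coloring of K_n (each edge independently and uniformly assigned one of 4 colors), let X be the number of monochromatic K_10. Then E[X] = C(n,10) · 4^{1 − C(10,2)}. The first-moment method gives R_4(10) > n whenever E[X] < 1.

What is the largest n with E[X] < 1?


We need C(n, 10) · 4^{1 − 45} < 1, i.e. C(n, 10) < 4^{45 − 1} = 309485009821345068724781056.
Check values of n near the boundary:
  n = 2019: C(2019, 10) = 303322949179835278009229628; 303322949179835278009229628 < 309485009821345068724781056? YES
  n = 2020: C(2020, 10) = 304832018578739931133653656; 304832018578739931133653656 < 309485009821345068724781056? YES
  n = 2021: C(2021, 10) = 306347841644770462864800616; 306347841644770462864800616 < 309485009821345068724781056? YES
  n = 2022: C(2022, 10) = 307870445231474093395937796; 307870445231474093395937796 < 309485009821345068724781056? YES
  n = 2023: C(2023, 10) = 309399856285778485315440716; 309399856285778485315440716 < 309485009821345068724781056? YES
  n = 2024: C(2024, 10) = 310936101848269937576192656; 310936101848269937576192656 < 309485009821345068724781056? NO
  n = 2025: C(2025, 10) = 312479209053472269772600560; 312479209053472269772600560 < 309485009821345068724781056? NO
The largest n with C(n, 10) < 309485009821345068724781056 is n = 2023 (where E[X] = 77349964071444621328860179/77371252455336267181195264 ≈ 0.999725). Hence R_4(10) > 2023, i.e. R_4(10) ≥ 2024.

Largest n = 2023; hence R_4(10) > 2023.


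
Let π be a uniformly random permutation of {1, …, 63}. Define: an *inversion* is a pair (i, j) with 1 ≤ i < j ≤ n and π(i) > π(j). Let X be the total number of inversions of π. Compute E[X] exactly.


Write X = Σ X_I over the C(63, 2) = 1953 pairs i < j, with X_I the indicator of one inversion.
There are 1953 indicators.
For each fixed pair i < j, the values π(i) and π(j) are two distinct elements of {1, …, 63} in uniformly random order; by symmetry P[π(i) > π(j)] = 1/2.
By linearity: E[X] = 1953 · (1/2) = C(63, 2) · (1/2) = 1953/2 = 1953/2 ≈ 976.500.

E[X] = 1953/2 = 976.500.


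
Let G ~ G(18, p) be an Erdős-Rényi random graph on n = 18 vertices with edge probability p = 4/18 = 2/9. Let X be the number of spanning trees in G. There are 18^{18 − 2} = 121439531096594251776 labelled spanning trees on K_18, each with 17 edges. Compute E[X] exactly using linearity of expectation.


K_18 has 18^{18 − 2} = 121439531096594251776 labelled spanning trees.
For each such spanning tree H, let X_H = 1 if all 17 edges of H are present in G. Then P[X_H = 1] = p^{17} = (2/9)^{17} = 131072/16677181699666569.
By linearity of expectation: E[X] = Σ_H E[X_H] = 121439531096594251776 · p^{17} = 121439531096594251776 · 131072/16677181699666569 = 8589934592/9.
Numerically: E[X] ≈ 9.54437e+08.

E[X] = 121439531096594251776 · (2/9)^{17} = 8589934592/9 ≈ 9.54437e+08.


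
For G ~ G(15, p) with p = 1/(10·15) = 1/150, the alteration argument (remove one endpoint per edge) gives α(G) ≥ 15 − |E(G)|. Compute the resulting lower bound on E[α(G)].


E[|E(G)|] = C(15, 2)·p = 105 · (1/150) = 7/10.
E[α(G)] ≥ n − E[|E(G)|] = 15 − 7/10 = 143/10.
Numerically: ≈ 14.300000.
(This is only a lower bound; the true E[α(G)] may be larger.)

E[α(G)] ≥ 143/10 ≈ 14.300000.


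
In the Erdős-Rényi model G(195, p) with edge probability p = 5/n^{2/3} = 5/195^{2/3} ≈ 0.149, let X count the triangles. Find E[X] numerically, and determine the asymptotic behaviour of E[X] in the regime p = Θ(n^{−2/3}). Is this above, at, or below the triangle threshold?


Number of potential triangles: C(195, 3) = 1216865.
Each occurs with probability p³ ≈ (0.149)³ ≈ 3.28731e-03.
By linearity: E[X] = C(195, 3)·p³ ≈ 1216865 · 3.28731e-03 ≈ 4000.214.
Since α = 2/3 < 1, p = c/n^{2/3} ≫ 1/n is above the triangle threshold p ~ 1/n. Asymptotically E[X] ~ (c³/6)·n^{3(1−α)} = (5³/6)·n^{1} → ∞; triangles are abundant w.h.p.

E[X] ≈ 4000.214; in regime p = Θ(1/n^{2/3}) E[X] diverges (above the triangle threshold p ~ 1/n).


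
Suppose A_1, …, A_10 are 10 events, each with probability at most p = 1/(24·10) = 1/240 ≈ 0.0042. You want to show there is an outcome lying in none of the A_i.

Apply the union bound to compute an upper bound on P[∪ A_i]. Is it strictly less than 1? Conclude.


Union bound: P[∪_{i=1}^{10} A_i] ≤ Σ_i P[A_i] ≤ 10·p = 10·(1/240) = 1/24.
Numerically: 1/24 ≈ 0.0417.
Is 1/24 < 1? YES.
Since P[∪ A_i] ≤ 1/24 < 1, the complement has P[∩ A_i^c] ≥ 1 − 1/24 = 23/24 > 0, so some outcome avoids every A_i.

10·p = 1/24 ≈ 0.0417; existence CERTIFIED by the union bound.


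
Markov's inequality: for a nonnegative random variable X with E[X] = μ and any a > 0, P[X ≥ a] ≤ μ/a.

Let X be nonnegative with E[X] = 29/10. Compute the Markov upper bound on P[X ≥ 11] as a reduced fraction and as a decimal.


μ = E[X] = 29/10, a = 11.
Markov: P[X ≥ 11] ≤ μ/a = (29/10)/11 = 29/110.
Numerically: ≈ 0.26364.
(Since a = 11 > μ = 2.90000, the bound 29/110 is < 1 and informative.)

P[X ≥ 11] ≤ 29/110 ≈ 0.26364.


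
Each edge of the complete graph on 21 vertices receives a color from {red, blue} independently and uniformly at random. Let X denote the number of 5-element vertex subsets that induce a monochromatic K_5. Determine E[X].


Let X = Σ_S X_S over the C(21, 5) = 20349 subsets S of size 5, where X_S = 1 if the K_5 on S is monochromatic.
For a fixed S, the K_5 on S has C(5, 2) = 10 edges. P[all 10 edges red] = (1/2)^10, and likewise for blue, so P[monochromatic] = 2·(1/2)^10 = 2^{1 − 10} = 1/512.
Summing: E[X] = C(21, 5) · 2^{1 − 10} = 20349 · 1/512 = 20349/512.
Numerically: E[X] ≈ 39.74414.

E[X] = C(21,5)·2^(1−C(5,2)) = 20349/512 ≈ 39.74414.


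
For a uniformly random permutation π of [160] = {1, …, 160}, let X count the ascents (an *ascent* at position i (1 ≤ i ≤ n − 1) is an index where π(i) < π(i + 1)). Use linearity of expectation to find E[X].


Write X = Σ X_I over i = 1, …, 159, with X_I the indicator of one ascent.
There are 159 indicators.
For each fixed i, the pair (π(i), π(i+1)) is a uniformly random ordered pair of distinct values from {1, …, 160}; by symmetry P[π(i) < π(i+1)] = 1/2.
By linearity: E[X] = 159 · (1/2) = (160 − 1) · (1/2) = 159/2 ≈ 79.500.

E[X] = 159/2 = 79.500.


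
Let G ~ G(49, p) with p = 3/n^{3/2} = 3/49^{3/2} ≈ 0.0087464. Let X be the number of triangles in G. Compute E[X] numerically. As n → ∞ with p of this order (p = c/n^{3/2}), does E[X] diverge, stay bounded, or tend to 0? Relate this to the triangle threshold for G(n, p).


Number of potential triangles: C(49, 3) = 18424.
Each occurs with probability p³ ≈ (0.0087464)³ ≈ 6.6908517e-07.
By linearity: E[X] = C(49, 3)·p³ ≈ 18424 · 6.6908517e-07 ≈ 0.01233.
Since α = 3/2 > 1, p = c/n^{3/2} = o(1/n) is below the triangle threshold p ~ 1/n. Asymptotically E[X] ~ (c³/6)·n^{3(1−α)} = (3³/6)·n^{-1.5} → 0, so by Markov's inequality G has no triangles w.h.p.

E[X] ≈ 0.01233; in regime p = Θ(1/n^{3/2}) E[X] tends to 0 (below the triangle threshold p ~ 1/n).


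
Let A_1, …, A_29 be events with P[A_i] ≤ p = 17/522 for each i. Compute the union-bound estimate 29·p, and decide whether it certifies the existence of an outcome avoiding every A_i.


Union bound: P[∪_{i=1}^{29} A_i] ≤ Σ_i P[A_i] ≤ 29·p = 29·(17/522) = 17/18.
Numerically: 17/18 ≈ 0.944444.
Is 17/18 < 1? YES.
Since P[∪ A_i] ≤ 17/18 < 1, the complement has P[∩ A_i^c] ≥ 1 − 17/18 = 1/18 > 0, so some outcome avoids every A_i.

29·p = 17/18 ≈ 0.944444; existence CERTIFIED by the union bound.


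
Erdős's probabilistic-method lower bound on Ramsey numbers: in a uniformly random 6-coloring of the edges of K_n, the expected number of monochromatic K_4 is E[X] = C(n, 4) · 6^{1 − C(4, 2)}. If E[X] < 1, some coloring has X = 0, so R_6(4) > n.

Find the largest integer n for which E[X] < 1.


We need C(n, 4) · 6^{1 − 6} < 1, i.e. C(n, 4) < 6^{6 − 1} = 7776.
Check values of n near the boundary:
  n = 20: C(20, 4) = 4845; 4845 < 7776? YES
  n = 21: C(21, 4) = 5985; 5985 < 7776? YES
  n = 22: C(22, 4) = 7315; 7315 < 7776? YES
  n = 23: C(23, 4) = 8855; 8855 < 7776? NO
  n = 24: C(24, 4) = 10626; 10626 < 7776? NO
The largest n with C(n, 4) < 7776 is n = 22 (where E[X] = 7315/7776 ≈ 0.9407). Hence R_6(4) > 22, i.e. R_6(4) ≥ 23.

Largest n = 22; hence R_6(4) > 22.


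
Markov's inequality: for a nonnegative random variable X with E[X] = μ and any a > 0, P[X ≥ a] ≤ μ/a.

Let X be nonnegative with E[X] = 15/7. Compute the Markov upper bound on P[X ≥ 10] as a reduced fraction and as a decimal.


μ = E[X] = 15/7, a = 10.
Markov: P[X ≥ 10] ≤ μ/a = (15/7)/10 = 3/14.
Numerically: ≈ 0.21429.
(Since a = 10 > μ = 2.14286, the bound 3/14 is < 1 and informative.)

P[X ≥ 10] ≤ 3/14 ≈ 0.21429.


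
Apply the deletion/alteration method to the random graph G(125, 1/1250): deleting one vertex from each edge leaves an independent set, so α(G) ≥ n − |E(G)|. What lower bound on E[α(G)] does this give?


E[|E(G)|] = C(125, 2)·p = 7750 · (1/1250) = 31/5.
E[α(G)] ≥ n − E[|E(G)|] = 125 − 31/5 = 594/5.
Numerically: ≈ 118.800.
(This is only a lower bound; the true E[α(G)] may be larger.)

E[α(G)] ≥ 594/5 ≈ 118.800.


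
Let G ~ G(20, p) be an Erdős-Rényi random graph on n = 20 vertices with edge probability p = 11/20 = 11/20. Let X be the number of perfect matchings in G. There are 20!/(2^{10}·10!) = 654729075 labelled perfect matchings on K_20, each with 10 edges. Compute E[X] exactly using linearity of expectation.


K_20 has 20!/(2^{10}·10!) = 654729075 labelled perfect matchings.
For each such perfect matching H, let X_H = 1 if all 10 edges of H are present in G. Then P[X_H = 1] = p^{10} = (11/20)^{10} = 25937424601/10240000000000.
By linearity of expectation: E[X] = Σ_H E[X_H] = 654729075 · p^{10} = 654729075 · 25937424601/10240000000000 = 679279440675798963/409600000000.
Numerically: E[X] ≈ 1.6584e+06.

E[X] = 654729075 · (11/20)^{10} = 679279440675798963/409600000000 ≈ 1.6584e+06.


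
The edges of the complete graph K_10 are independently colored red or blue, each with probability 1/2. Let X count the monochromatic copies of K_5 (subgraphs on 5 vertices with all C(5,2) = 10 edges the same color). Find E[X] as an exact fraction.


Let X = Σ_S X_S over the C(10, 5) = 252 subsets S of size 5, where X_S = 1 if the K_5 on S is monochromatic.
For a fixed S, the K_5 on S has C(5, 2) = 10 edges. P[all 10 edges red] = (1/2)^10, and likewise for blue, so P[monochromatic] = 2·(1/2)^10 = 2^{1 − 10} = 1/512.
Summing: E[X] = C(10, 5) · 2^{1 − 10} = 252 · 1/512 = 63/128.
Numerically: E[X] ≈ 0.492188.

E[X] = C(10,5)·2^(1−C(5,2)) = 63/128 ≈ 0.492188.


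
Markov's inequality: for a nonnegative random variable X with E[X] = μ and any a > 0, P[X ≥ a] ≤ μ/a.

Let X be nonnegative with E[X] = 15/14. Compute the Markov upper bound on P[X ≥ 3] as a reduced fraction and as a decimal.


μ = E[X] = 15/14, a = 3.
Markov: P[X ≥ 3] ≤ μ/a = (15/14)/3 = 5/14.
Numerically: ≈ 0.357143.
(Since a = 3 > μ = 1.071429, the bound 5/14 is < 1 and informative.)

P[X ≥ 3] ≤ 5/14 ≈ 0.357143.


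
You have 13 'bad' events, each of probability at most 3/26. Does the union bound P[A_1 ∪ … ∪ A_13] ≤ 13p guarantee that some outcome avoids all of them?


Union bound: P[∪_{i=1}^{13} A_i] ≤ Σ_i P[A_i] ≤ 13·p = 13·(3/26) = 3/2.
Numerically: 3/2 ≈ 1.500.
Is 3/2 < 1? NO.
Since the bound 3/2 is ≥ 1, the union bound is uninformative here; it does NOT by itself certify existence.

13·p = 3/2 ≈ 1.500; existence NOT certified by the union bound.


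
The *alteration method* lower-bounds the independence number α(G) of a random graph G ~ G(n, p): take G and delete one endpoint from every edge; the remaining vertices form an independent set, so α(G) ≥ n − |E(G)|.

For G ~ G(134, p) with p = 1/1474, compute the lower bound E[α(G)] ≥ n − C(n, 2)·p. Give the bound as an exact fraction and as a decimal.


E[|E(G)|] = C(134, 2)·p = 8911 · (1/1474) = 133/22.
E[α(G)] ≥ n − E[|E(G)|] = 134 − 133/22 = 2815/22.
Numerically: ≈ 127.954545.
(This is only a lower bound; the true E[α(G)] may be larger.)

E[α(G)] ≥ 2815/22 ≈ 127.954545.


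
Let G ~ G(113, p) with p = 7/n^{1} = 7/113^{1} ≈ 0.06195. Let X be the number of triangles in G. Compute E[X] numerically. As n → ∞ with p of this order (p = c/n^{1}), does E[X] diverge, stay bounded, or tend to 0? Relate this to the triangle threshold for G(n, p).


Number of potential triangles: C(113, 3) = 234136.
Each occurs with probability p³ ≈ (0.06195)³ ≈ 2.377162e-04.
By linearity: E[X] = C(113, 3)·p³ ≈ 234136 · 2.377162e-04 ≈ 55.6579.
Here α = 1, so p = 7/n is exactly at the triangle threshold p ~ 1/n. Asymptotically E[X] → c³/6 = 7³/6 = 343/6 ≈ 57.1667, a bounded constant. In this regime the triangle count is asymptotically Poisson(c³/6).

E[X] ≈ 55.6579; in regime p = Θ(1/n^{1}) E[X] stays bounded (at the triangle threshold p ~ 1/n).


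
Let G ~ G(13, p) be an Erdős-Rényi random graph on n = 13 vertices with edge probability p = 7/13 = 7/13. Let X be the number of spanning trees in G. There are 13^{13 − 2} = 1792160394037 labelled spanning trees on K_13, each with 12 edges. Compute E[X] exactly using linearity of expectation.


K_13 has 13^{13 − 2} = 1792160394037 labelled spanning trees.
For each such spanning tree H, let X_H = 1 if all 12 edges of H are present in G. Then P[X_H = 1] = p^{12} = (7/13)^{12} = 13841287201/23298085122481.
By linearity of expectation: E[X] = Σ_H E[X_H] = 1792160394037 · p^{12} = 1792160394037 · 13841287201/23298085122481 = 13841287201/13.
Numerically: E[X] ≈ 1.065e+09.

E[X] = 1792160394037 · (7/13)^{12} = 13841287201/13 ≈ 1.065e+09.


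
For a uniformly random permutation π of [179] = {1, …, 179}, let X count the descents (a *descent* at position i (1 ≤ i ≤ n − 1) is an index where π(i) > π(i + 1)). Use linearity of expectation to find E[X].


Write X = Σ X_I over i = 1, …, 178, with X_I the indicator of one descent.
There are 178 indicators.
For each fixed i, the pair (π(i), π(i+1)) is a uniformly random ordered pair of distinct values from {1, …, 179}; by symmetry P[π(i) > π(i+1)] = 1/2.
By linearity: E[X] = 178 · (1/2) = (179 − 1) · (1/2) = 89 ≈ 89.000000.

E[X] = 89 = 89.000000.


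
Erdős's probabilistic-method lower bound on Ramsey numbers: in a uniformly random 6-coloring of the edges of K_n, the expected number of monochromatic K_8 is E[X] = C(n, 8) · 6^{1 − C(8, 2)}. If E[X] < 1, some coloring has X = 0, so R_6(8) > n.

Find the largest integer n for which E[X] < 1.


We need C(n, 8) · 6^{1 − 28} < 1, i.e. C(n, 8) < 6^{28 − 1} = 1023490369077469249536.
Check values of n near the boundary:
  n = 1590: C(1590, 8) = 995397314198933813310; 995397314198933813310 < 1023490369077469249536? YES
  n = 1591: C(1591, 8) = 1000427749141189953870; 1000427749141189953870 < 1023490369077469249536? YES
  n = 1592: C(1592, 8) = 1005480414540892933435; 1005480414540892933435 < 1023490369077469249536? YES
  n = 1593: C(1593, 8) = 1010555394551193970323; 1010555394551193970323 < 1023490369077469249536? YES
  n = 1594: C(1594, 8) = 1015652773590544255167; 1015652773590544255167 < 1023490369077469249536? YES
  n = 1595: C(1595, 8) = 1020772636343363633895; 1020772636343363633895 < 1023490369077469249536? YES
  n = 1596: C(1596, 8) = 1025915067760710553965; 1025915067760710553965 < 1023490369077469249536? NO
  n = 1597: C(1597, 8) = 1031080153060953275445; 1031080153060953275445 < 1023490369077469249536? NO
  n = 1598: C(1598, 8) = 1036267977730442348529; 1036267977730442348529 < 1023490369077469249536? NO
The largest n with C(n, 8) < 1023490369077469249536 is n = 1595 (where E[X] = 113419181815929292655/113721152119718805504 ≈ 0.997). Hence R_6(8) > 1595, i.e. R_6(8) ≥ 1596.

Largest n = 1595; hence R_6(8) > 1595.


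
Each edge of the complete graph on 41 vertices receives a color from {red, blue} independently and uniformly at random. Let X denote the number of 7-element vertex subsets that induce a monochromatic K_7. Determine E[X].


Let X = Σ_S X_S over the C(41, 7) = 22481940 subsets S of size 7, where X_S = 1 if the K_7 on S is monochromatic.
For a fixed S, the K_7 on S has C(7, 2) = 21 edges. P[all 21 edges red] = (1/2)^21, and likewise for blue, so P[monochromatic] = 2·(1/2)^21 = 2^{1 − 21} = 1/1048576.
By linearity: E[X] = C(41, 7) · 2^{1 − 21} = 22481940 · 1/1048576 = 5620485/262144.
Numerically: E[X] ≈ 21.440.

E[X] = C(41,7)·2^(1−C(7,2)) = 5620485/262144 ≈ 21.440.


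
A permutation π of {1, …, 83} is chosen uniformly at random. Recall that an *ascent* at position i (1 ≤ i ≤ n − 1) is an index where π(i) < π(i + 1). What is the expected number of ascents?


Write X = Σ X_I over i = 1, …, 82, with X_I the indicator of one ascent.
There are 82 indicators.
For each fixed i, the pair (π(i), π(i+1)) is a uniformly random ordered pair of distinct values from {1, …, 83}; by symmetry P[π(i) < π(i+1)] = 1/2.
By linearity: E[X] = 82 · (1/2) = (83 − 1) · (1/2) = 41 ≈ 41.0000.

E[X] = 41 = 41.0000.


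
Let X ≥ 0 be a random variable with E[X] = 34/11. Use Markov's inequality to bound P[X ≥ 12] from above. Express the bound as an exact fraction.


μ = E[X] = 34/11, a = 12.
Markov: P[X ≥ 12] ≤ μ/a = (34/11)/12 = 17/66.
Numerically: ≈ 0.2576.
(Since a = 12 > μ = 3.0909, the bound 17/66 is < 1 and informative.)

P[X ≥ 12] ≤ 17/66 ≈ 0.2576.


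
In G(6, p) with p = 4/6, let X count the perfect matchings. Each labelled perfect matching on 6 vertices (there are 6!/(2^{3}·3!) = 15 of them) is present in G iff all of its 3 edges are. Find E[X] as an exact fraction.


K_6 has 6!/(2^{3}·3!) = 15 labelled perfect matchings.
For each such perfect matching H, let X_H = 1 if all 3 edges of H are present in G. Then P[X_H = 1] = p^{3} = (2/3)^{3} = 8/27.
By linearity: E[X] = Σ_H E[X_H] = 15 · p^{3} = 15 · 8/27 = 40/9.
Numerically: E[X] ≈ 4.44444.

E[X] = 15 · (2/3)^{3} = 40/9 ≈ 4.44444.


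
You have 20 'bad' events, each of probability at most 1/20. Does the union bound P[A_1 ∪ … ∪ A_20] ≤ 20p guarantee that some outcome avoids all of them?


Union bound: P[∪_{i=1}^{20} A_i] ≤ Σ_i P[A_i] ≤ 20·p = 20·(1/20) = 1.
Numerically: 1 ≈ 1.000000.
Is 1 < 1? NO.
Since the bound 1 is ≥ 1, the union bound is uninformative here; it does NOT by itself certify existence.

20·p = 1 ≈ 1.000000; existence NOT certified by the union bound.


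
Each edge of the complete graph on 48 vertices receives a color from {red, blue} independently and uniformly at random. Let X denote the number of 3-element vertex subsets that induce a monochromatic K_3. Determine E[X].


Let X = Σ_S X_S over the C(48, 3) = 17296 subsets S of size 3, where X_S = 1 if the K_3 on S is monochromatic.
For a fixed S, the K_3 on S has C(3, 2) = 3 edges. P[all 3 edges red] = (1/2)^3, and likewise for blue, so P[monochromatic] = 2·(1/2)^3 = 2^{1 − 3} = 1/4.
Summing: E[X] = C(48, 3) · 2^{1 − 3} = 17296 · 1/4 = 4324.
Numerically: E[X] ≈ 4324.000000.

E[X] = C(48,3)·2^(1−C(3,2)) = 4324 ≈ 4324.000000.
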